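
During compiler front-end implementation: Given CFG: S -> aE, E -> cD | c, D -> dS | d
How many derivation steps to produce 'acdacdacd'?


Grammar: S -> aE, E -> cD | c, D -> dS | d
Deriving 'acdacdacd':
Step 1: S -> aE => aE
Step 2: E -> cD => acD
Step 3: D -> dS => acdS
Step 4: S -> aE => acdaE
Step 5: E -> cD => acdacD
Step 6: D -> dS => acdacdS
Step 7: S -> aE => acdacdaE
Step 8: E -> cD => acdacdacD
Step 9: D -> d => acdacdacd
Total derivation steps: 9

9


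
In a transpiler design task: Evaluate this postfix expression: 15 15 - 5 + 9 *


Processing tokens left to right:
Push 15, Push 15
Pop 15 and 15, compute 15 - 15 = 0, push 0
Push 5
Pop 0 and 5, compute 0 + 5 = 5, push 5
Push 9
Pop 5 and 9, compute 5 * 9 = 45, push 45
Stack result: 45

45


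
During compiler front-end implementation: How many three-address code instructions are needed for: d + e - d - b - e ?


Expression: d + e - d - b - e
Generating three-address code (respecting * over +/- precedence):
  Instruction 1: t1 = d + e
  Instruction 2: t2 = t1 - d
  Instruction 3: t3 = t2 - b
  Instruction 4: t4 = t3 - e
Total instructions: 4

4


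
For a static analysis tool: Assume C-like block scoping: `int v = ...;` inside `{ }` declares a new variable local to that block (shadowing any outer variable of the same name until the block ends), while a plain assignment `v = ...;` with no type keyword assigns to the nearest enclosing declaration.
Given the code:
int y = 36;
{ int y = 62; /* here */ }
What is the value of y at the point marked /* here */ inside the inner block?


Analyzing scoping rules:
Outer scope: declares y = 36
Inner block: 'int y = 62;' declares a NEW y that shadows the outer one
Inside the block the inner declaration is in scope -> 62
Result: 62

62


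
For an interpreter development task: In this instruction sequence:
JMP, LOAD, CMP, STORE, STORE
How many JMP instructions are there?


Scanning instruction sequence for JMP:
  Position 1: JMP <- MATCH
  Position 2: LOAD
  Position 3: CMP
  Position 4: STORE
  Position 5: STORE
Matches at positions: [1]
Total JMP count: 1

1


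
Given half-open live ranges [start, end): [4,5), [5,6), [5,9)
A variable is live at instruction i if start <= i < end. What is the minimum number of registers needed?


Live ranges:
  Var0: [4, 5)
  Var1: [5, 6)
  Var2: [5, 9)
Sweep-line events (position, delta, active):
  pos=4 start -> active=1
  pos=5 end -> active=0
  pos=5 start -> active=1
  pos=5 start -> active=2
  pos=6 end -> active=1
  pos=9 end -> active=0
Maximum simultaneous active: 2
Minimum registers needed: 2

2


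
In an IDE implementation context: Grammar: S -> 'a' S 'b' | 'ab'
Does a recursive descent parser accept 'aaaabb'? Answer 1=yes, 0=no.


Grammar accepts strings of the form a^n b^n (n >= 1)
Word: 'aaaabb'
Counting: 4 a's and 2 b's
Check: 4 == 2? No
Mismatch: a-count != b-count
Rejected

0


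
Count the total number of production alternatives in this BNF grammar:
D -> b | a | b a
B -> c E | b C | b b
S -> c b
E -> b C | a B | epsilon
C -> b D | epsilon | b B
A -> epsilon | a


Counting alternatives per rule:
  D: 3 alternative(s)
  B: 3 alternative(s)
  S: 1 alternative(s)
  E: 3 alternative(s)
  C: 3 alternative(s)
  A: 2 alternative(s)
Sum: 3 + 3 + 1 + 3 + 3 + 2 = 15

15


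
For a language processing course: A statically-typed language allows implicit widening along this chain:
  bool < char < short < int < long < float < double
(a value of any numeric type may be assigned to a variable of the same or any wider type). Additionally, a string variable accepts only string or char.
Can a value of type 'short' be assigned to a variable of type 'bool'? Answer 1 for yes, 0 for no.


Target variable type: bool
Source value type: short
Numeric ranks: short=2, bool=0
Widening allowed iff rank(source) <= rank(target): 2 <= 0? No
Result: 0

0


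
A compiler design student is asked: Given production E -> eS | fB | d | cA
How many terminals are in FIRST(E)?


Production: E -> eS | fB | d | cA
Examining each alternative for leading terminals:
  E -> eS : first terminal = 'e'
  E -> fB : first terminal = 'f'
  E -> d : first terminal = 'd'
  E -> cA : first terminal = 'c'
FIRST(E) = {c, d, e, f}
Count: 4

4


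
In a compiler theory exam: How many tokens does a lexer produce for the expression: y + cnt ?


Scanning 'y + cnt'
Token 1: 'y' -> identifier
Token 2: '+' -> operator
Token 3: 'cnt' -> identifier
Total tokens: 3

3


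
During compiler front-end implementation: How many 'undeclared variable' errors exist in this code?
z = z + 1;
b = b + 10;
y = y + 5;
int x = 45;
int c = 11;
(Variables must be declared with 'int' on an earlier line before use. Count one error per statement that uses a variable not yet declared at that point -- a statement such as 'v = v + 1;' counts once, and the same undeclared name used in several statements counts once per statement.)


Scanning code line by line:
  Line 1: use 'z' -> ERROR (undeclared)
  Line 2: use 'b' -> ERROR (undeclared)
  Line 3: use 'y' -> ERROR (undeclared)
  Line 4: declare 'x' -> declared = ['x']
  Line 5: declare 'c' -> declared = ['c', 'x']
Total undeclared variable errors: 3

3


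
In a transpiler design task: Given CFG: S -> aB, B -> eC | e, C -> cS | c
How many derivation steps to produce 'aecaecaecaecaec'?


Grammar: S -> aB, B -> eC | e, C -> cS | c
Deriving 'aecaecaecaecaec':
Step 1: S -> aB => aB
Step 2: B -> eC => aeC
Step 3: C -> cS => aecS
Step 4: S -> aB => aecaB
Step 5: B -> eC => aecaeC
Step 6: C -> cS => aecaecS
Step 7: S -> aB => aecaecaB
Step 8: B -> eC => aecaecaeC
Step 9: C -> cS => aecaecaecS
Step 10: S -> aB => aecaecaecaB
Step 11: B -> eC => aecaecaecaeC
Step 12: C -> cS => aecaecaecaecS
Step 13: S -> aB => aecaecaecaecaB
Step 14: B -> eC => aecaecaecaecaeC
Step 15: C -> c => aecaecaecaecaec
Total derivation steps: 15

15


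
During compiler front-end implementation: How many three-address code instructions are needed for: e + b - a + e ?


Expression: e + b - a + e
Generating three-address code (respecting * over +/- precedence):
  Instruction 1: t1 = e + b
  Instruction 2: t2 = t1 - a
  Instruction 3: t3 = t2 + e
Total instructions: 3

3


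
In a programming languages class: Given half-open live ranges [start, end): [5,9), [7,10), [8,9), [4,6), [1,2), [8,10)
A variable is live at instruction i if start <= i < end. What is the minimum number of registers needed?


Live ranges:
  Var0: [5, 9)
  Var1: [7, 10)
  Var2: [8, 9)
  Var3: [4, 6)
  Var4: [1, 2)
  Var5: [8, 10)
Sweep-line events (position, delta, active):
  pos=1 start -> active=1
  pos=2 end -> active=0
  pos=4 start -> active=1
  pos=5 start -> active=2
  pos=6 end -> active=1
  pos=7 start -> active=2
  pos=8 start -> active=3
  pos=8 start -> active=4
  pos=9 end -> active=3
  pos=9 end -> active=2
  pos=10 end -> active=1
  pos=10 end -> active=0
Maximum simultaneous active: 4
Minimum registers needed: 4

4


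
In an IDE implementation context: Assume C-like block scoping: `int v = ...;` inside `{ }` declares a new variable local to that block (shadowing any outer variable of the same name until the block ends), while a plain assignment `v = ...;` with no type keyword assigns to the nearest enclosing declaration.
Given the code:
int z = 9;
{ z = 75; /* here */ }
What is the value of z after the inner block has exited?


Analyzing scoping rules:
Outer scope: declares z = 9
Inner block: 'z = 75;' has no type keyword, so it is an assignment to the outer z (no shadowing)
The assignment changed the outer variable itself, so the new value persists after the block -> 75
Result: 75

75


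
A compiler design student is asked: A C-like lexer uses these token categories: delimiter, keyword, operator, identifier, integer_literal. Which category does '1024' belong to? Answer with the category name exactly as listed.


Token: '1024'
Checking categories:
  identifier: no
  integer_literal: YES
  operator: no
  keyword: no
  delimiter: no
Category: integer_literal

integer_literal


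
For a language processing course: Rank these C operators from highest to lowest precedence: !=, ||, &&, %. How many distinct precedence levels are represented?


Looking up precedence for each operator:
  != -> precedence 3
  || -> precedence 1
  && -> precedence 2
  % -> precedence 6
Sorted highest to lowest: %, !=, &&, ||
Distinct precedence values: [6, 3, 2, 1]
Number of distinct levels: 4

4


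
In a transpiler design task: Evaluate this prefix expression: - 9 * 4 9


Parsing prefix expression: - 9 * 4 9
Step 1: Innermost operation '* 4 9'
  4 * 9 = 36
Step 2: Outer operation '- 9 [36]'
  9 - 36 = -27

-27


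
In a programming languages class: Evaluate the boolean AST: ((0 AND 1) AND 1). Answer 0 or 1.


Step 1: Evaluate inner node
  0 AND 1 = 0
Step 2: Evaluate root node
  0 AND 1 = 0

0


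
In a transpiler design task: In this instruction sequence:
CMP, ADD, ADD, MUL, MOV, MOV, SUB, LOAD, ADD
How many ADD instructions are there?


Scanning instruction sequence for ADD:
  Position 1: CMP
  Position 2: ADD <- MATCH
  Position 3: ADD <- MATCH
  Position 4: MUL
  Position 5: MOV
  Position 6: MOV
  Position 7: SUB
  Position 8: LOAD
  Position 9: ADD <- MATCH
Matches at positions: [2, 3, 9]
Total ADD count: 3

3


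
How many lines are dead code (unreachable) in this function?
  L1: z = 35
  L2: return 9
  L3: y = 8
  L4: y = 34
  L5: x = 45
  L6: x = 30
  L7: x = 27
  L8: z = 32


Analyzing control flow:
  L1: reachable (before return)
  L2: reachable (return statement)
  L3: DEAD (after return at L2)
  L4: DEAD (after return at L2)
  L5: DEAD (after return at L2)
  L6: DEAD (after return at L2)
  L7: DEAD (after return at L2)
  L8: DEAD (after return at L2)
Return at L2, total lines = 8
Dead lines: L3 through L8
Count: 6

6


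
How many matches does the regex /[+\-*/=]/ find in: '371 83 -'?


Pattern: /[+\-*/=]/ (operators)
Input: '371 83 -'
Scanning for matches:
  Match 1: '-'
Total matches: 1

1


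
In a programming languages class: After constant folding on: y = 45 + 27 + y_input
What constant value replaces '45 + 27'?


Identifying constant sub-expression:
  Original: y = 45 + 27 + y_input
  45 and 27 are both compile-time constants
  Evaluating: 45 + 27 = 72
  After folding: y = 72 + y_input

72


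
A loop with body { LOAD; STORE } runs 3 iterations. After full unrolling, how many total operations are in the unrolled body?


Loop body operations: LOAD, STORE (2 ops per iteration)
Unrolling 3 iterations:
  Iteration 1: LOAD, STORE (2 ops)
  Iteration 2: LOAD, STORE (2 ops)
  Iteration 3: LOAD, STORE (2 ops)
Total: 3 iterations * 2 ops/iter = 6 operations

6


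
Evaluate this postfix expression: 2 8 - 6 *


Processing tokens left to right:
Push 2, Push 8
Pop 2 and 8, compute 2 - 8 = -6, push -6
Push 6
Pop -6 and 6, compute -6 * 6 = -36, push -36
Stack result: -36

-36


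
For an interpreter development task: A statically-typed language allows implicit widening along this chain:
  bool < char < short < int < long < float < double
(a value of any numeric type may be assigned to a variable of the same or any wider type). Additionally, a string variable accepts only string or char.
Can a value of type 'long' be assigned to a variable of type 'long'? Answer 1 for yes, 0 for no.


Target variable type: long
Source value type: long
Numeric ranks: long=4, long=4
Widening allowed iff rank(source) <= rank(target): 4 <= 4? Yes
Result: 1

1


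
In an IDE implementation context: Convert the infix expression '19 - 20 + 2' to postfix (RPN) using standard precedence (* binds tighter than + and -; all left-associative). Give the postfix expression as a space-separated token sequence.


Applying the shunting-yard algorithm:
  Operand 19 -> output
  Push '-' onto operator stack -> op-stack: [-]
  Operand 20 -> output
  See '+' (prec 1); top '-' (prec 1) >= it -> pop '-' to output
  Push '+' onto operator stack -> op-stack: [+]
  Operand 2 -> output
  End of input: pop '+' to output
Postfix result: 19 20 - 2 +

19 20 - 2 +


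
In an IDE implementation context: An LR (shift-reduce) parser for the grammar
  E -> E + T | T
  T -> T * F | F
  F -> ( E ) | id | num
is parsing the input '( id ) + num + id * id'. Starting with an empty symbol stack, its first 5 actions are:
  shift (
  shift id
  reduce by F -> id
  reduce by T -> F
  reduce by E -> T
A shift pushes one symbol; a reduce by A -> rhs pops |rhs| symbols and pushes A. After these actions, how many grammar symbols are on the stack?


Tracking the symbol stack through each action:
  Action 1: shift '(' : push -> stack = [(] (size 1)
  Action 2: shift 'id' : push -> stack = [(, id] (size 2)
  Action 3: reduce by F -> id : pop 1, push F -> stack = [(, F] (size 2)
  Action 4: reduce by T -> F : pop 1, push T -> stack = [(, T] (size 2)
  Action 5: reduce by E -> T : pop 1, push E -> stack = [(, E] (size 2)
Final stack size: 2

2


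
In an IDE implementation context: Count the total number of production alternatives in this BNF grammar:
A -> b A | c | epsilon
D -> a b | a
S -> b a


Counting alternatives per rule:
  A: 3 alternative(s)
  D: 2 alternative(s)
  S: 1 alternative(s)
Sum: 3 + 2 + 1 = 6

6


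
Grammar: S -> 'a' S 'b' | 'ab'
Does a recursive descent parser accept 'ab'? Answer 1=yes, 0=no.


Grammar accepts strings of the form a^n b^n (n >= 1)
Word: 'ab'
Counting: 1 a's and 1 b's
Check: 1 == 1? Yes
Derivation (S -> aSb applied 0 time(s), then S -> ab): S => ab
Accepted

1


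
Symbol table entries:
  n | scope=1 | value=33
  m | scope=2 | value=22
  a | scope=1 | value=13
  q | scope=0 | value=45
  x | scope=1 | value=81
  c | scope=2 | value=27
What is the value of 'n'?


Searching symbol table for 'n':
  n | scope=1 | value=33 <- MATCH
  m | scope=2 | value=22
  a | scope=1 | value=13
  q | scope=0 | value=45
  x | scope=1 | value=81
  c | scope=2 | value=27
Found 'n' at scope 1 with value 33

33


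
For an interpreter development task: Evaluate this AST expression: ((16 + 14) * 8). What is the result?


Expression: ((16 + 14) * 8)
Evaluating step by step:
  16 + 14 = 30
  30 * 8 = 240
Result: 240

240


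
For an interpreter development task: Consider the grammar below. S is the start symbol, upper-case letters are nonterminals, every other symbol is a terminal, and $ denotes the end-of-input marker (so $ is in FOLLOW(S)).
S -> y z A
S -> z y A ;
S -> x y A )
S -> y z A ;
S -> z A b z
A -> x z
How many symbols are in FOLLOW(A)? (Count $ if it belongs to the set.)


S is the start symbol and does not occur in any rule body, so FOLLOW(S) = {$}.
Examining every occurrence of A in a rule body:
  S -> y z A : A is at the right end -> add FOLLOW(S) = {$}
  S -> z y A ; : A is followed by terminal ';' -> add ';'
  S -> x y A ) : A is followed by terminal ')' -> add ')'
  S -> y z A ; : A is followed by terminal ';' -> add ';' (already in the set)
  S -> z A b z : A is followed by terminal 'b' -> add 'b'
  A -> x z : A does not occur in the body -> contributes nothing
FOLLOW(A) = {), ;, b, $}
Count: 4

4


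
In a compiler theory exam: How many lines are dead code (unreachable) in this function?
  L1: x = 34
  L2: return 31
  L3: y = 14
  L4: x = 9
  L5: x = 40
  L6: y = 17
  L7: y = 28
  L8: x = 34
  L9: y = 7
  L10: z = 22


Analyzing control flow:
  L1: reachable (before return)
  L2: reachable (return statement)
  L3: DEAD (after return at L2)
  L4: DEAD (after return at L2)
  L5: DEAD (after return at L2)
  L6: DEAD (after return at L2)
  L7: DEAD (after return at L2)
  L8: DEAD (after return at L2)
  L9: DEAD (after return at L2)
  L10: DEAD (after return at L2)
Return at L2, total lines = 10
Dead lines: L3 through L10
Count: 8

8


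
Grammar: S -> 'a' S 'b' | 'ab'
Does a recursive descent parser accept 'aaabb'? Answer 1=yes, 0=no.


Grammar accepts strings of the form a^n b^n (n >= 1)
Word: 'aaabb'
Counting: 3 a's and 2 b's
Check: 3 == 2? No
Mismatch: a-count != b-count
Rejected

0


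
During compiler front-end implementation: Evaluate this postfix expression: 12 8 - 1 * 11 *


Processing tokens left to right:
Push 12, Push 8
Pop 12 and 8, compute 12 - 8 = 4, push 4
Push 1
Pop 4 and 1, compute 4 * 1 = 4, push 4
Push 11
Pop 4 and 11, compute 4 * 11 = 44, push 44
Stack result: 44

44


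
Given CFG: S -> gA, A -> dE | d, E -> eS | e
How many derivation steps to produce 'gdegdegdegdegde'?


Grammar: S -> gA, A -> dE | d, E -> eS | e
Deriving 'gdegdegdegdegde':
Step 1: S -> gA => gA
Step 2: A -> dE => gdE
Step 3: E -> eS => gdeS
Step 4: S -> gA => gdegA
Step 5: A -> dE => gdegdE
Step 6: E -> eS => gdegdeS
Step 7: S -> gA => gdegdegA
Step 8: A -> dE => gdegdegdE
Step 9: E -> eS => gdegdegdeS
Step 10: S -> gA => gdegdegdegA
Step 11: A -> dE => gdegdegdegdE
Step 12: E -> eS => gdegdegdegdeS
Step 13: S -> gA => gdegdegdegdegA
Step 14: A -> dE => gdegdegdegdegdE
Step 15: E -> e => gdegdegdegdegde
Total derivation steps: 15

15


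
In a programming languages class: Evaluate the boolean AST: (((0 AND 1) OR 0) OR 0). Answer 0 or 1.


Step 1: Evaluate inner node
  0 AND 1 = 0
Step 2: Evaluate next node
  0 OR 0 = 0
Step 3: Evaluate root node
  0 OR 0 = 0

0


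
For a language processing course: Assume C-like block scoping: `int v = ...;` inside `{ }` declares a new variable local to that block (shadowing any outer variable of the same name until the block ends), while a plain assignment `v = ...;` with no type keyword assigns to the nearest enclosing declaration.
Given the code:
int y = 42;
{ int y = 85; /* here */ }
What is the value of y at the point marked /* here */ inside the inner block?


Analyzing scoping rules:
Outer scope: declares y = 42
Inner block: 'int y = 85;' declares a NEW y that shadows the outer one
Inside the block the inner declaration is in scope -> 85
Result: 85

85


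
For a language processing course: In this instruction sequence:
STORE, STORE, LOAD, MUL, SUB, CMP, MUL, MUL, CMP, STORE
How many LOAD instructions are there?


Scanning instruction sequence for LOAD:
  Position 1: STORE
  Position 2: STORE
  Position 3: LOAD <- MATCH
  Position 4: MUL
  Position 5: SUB
  Position 6: CMP
  Position 7: MUL
  Position 8: MUL
  Position 9: CMP
  Position 10: STORE
Matches at positions: [3]
Total LOAD count: 1

1


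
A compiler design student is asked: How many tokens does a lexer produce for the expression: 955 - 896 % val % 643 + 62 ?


Scanning '955 - 896 % val % 643 + 62'
Token 1: '955' -> integer_literal
Token 2: '-' -> operator
Token 3: '896' -> integer_literal
Token 4: '%' -> operator
Token 5: 'val' -> identifier
Token 6: '%' -> operator
Token 7: '643' -> integer_literal
Token 8: '+' -> operator
Token 9: '62' -> integer_literal
Total tokens: 9

9


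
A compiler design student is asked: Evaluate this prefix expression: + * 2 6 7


Parsing prefix expression: + * 2 6 7
Step 1: Innermost operation '* 2 6'
  2 * 6 = 12
Step 2: Outer operation '+ [12] 7'
  12 + 7 = 19

19


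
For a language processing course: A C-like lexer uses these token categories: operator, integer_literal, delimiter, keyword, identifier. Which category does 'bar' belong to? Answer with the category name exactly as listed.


Token: 'bar'
Checking categories:
  identifier: YES
  integer_literal: no
  operator: no
  keyword: no
  delimiter: no
Category: identifier

identifier


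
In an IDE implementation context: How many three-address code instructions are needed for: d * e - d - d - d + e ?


Expression: d * e - d - d - d + e
Generating three-address code (respecting * over +/- precedence):
  Instruction 1: t1 = d * e
  Instruction 2: t2 = t1 - d
  Instruction 3: t3 = t2 - d
  Instruction 4: t4 = t3 - d
  Instruction 5: t5 = t4 + e
Total instructions: 5

5


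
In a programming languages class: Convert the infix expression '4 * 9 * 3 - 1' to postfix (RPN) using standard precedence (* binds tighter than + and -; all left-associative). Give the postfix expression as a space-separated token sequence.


Applying the shunting-yard algorithm:
  Operand 4 -> output
  Push '*' onto operator stack -> op-stack: [*]
  Operand 9 -> output
  See '*' (prec 2); top '*' (prec 2) >= it -> pop '*' to output
  Push '*' onto operator stack -> op-stack: [*]
  Operand 3 -> output
  See '-' (prec 1); top '*' (prec 2) >= it -> pop '*' to output
  Push '-' onto operator stack -> op-stack: [-]
  Operand 1 -> output
  End of input: pop '-' to output
Postfix result: 4 9 * 3 * 1 -

4 9 * 3 * 1 -


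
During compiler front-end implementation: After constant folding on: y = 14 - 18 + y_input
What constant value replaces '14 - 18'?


Identifying constant sub-expression:
  Original: y = 14 - 18 + y_input
  14 and 18 are both compile-time constants
  Evaluating: 14 - 18 = -4
  After folding: y = -4 + y_input

-4


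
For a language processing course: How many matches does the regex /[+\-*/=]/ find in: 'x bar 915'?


Pattern: /[+\-*/=]/ (operators)
Input: 'x bar 915'
Scanning for matches:
Total matches: 0

0


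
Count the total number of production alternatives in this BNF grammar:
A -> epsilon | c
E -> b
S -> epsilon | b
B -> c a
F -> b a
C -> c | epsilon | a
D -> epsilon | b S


Counting alternatives per rule:
  A: 2 alternative(s)
  E: 1 alternative(s)
  S: 2 alternative(s)
  B: 1 alternative(s)
  F: 1 alternative(s)
  C: 3 alternative(s)
  D: 2 alternative(s)
Sum: 2 + 1 + 2 + 1 + 1 + 3 + 2 = 12

12


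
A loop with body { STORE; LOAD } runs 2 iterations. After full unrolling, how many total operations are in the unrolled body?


Loop body operations: STORE, LOAD (2 ops per iteration)
Unrolling 2 iterations:
  Iteration 1: STORE, LOAD (2 ops)
  Iteration 2: STORE, LOAD (2 ops)
Total: 2 iterations * 2 ops/iter = 4 operations

4


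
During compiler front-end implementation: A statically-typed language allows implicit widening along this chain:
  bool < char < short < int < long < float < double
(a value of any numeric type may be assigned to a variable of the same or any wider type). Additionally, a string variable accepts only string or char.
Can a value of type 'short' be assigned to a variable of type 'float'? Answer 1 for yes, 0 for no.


Target variable type: float
Source value type: short
Numeric ranks: short=2, float=5
Widening allowed iff rank(source) <= rank(target): 2 <= 5? Yes
Result: 1

1


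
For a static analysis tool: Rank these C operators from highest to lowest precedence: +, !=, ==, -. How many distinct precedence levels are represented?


Looking up precedence for each operator:
  + -> precedence 5
  != -> precedence 3
  == -> precedence 3
  - -> precedence 5
Sorted highest to lowest: +, -, !=, ==
Distinct precedence values: [5, 3]
Number of distinct levels: 2

2


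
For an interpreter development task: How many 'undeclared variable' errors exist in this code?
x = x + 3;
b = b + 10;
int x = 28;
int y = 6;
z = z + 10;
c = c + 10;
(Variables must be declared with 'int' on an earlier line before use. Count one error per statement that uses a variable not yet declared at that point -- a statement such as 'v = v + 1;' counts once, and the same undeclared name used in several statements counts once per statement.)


Scanning code line by line:
  Line 1: use 'x' -> ERROR (undeclared)
  Line 2: use 'b' -> ERROR (undeclared)
  Line 3: declare 'x' -> declared = ['x']
  Line 4: declare 'y' -> declared = ['x', 'y']
  Line 5: use 'z' -> ERROR (undeclared)
  Line 6: use 'c' -> ERROR (undeclared)
Total undeclared variable errors: 4

4


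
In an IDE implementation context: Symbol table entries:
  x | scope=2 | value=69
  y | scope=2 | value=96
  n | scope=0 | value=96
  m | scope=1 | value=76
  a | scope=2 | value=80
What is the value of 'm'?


Searching symbol table for 'm':
  x | scope=2 | value=69
  y | scope=2 | value=96
  n | scope=0 | value=96
  m | scope=1 | value=76 <- MATCH
  a | scope=2 | value=80
Found 'm' at scope 1 with value 76

76


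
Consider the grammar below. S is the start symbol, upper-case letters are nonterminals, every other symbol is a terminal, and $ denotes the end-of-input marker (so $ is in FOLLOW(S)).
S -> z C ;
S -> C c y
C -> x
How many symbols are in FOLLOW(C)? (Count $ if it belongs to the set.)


S is the start symbol and does not occur in any rule body, so FOLLOW(S) = {$}.
Examining every occurrence of C in a rule body:
  S -> z C ; : C is followed by terminal ';' -> add ';'
  S -> C c y : C is followed by terminal 'c' -> add 'c'
  C -> x : C does not occur in the body -> contributes nothing
FOLLOW(C) = {;, c}
Count: 2

2


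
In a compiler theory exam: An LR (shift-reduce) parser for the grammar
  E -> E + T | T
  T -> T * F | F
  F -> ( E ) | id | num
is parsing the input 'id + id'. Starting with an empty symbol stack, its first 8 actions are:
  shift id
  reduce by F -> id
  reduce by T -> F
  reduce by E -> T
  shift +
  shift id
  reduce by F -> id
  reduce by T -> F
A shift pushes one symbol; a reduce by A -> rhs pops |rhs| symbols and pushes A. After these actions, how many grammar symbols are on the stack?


Tracking the symbol stack through each action:
  Action 1: shift 'id' : push -> stack = [id] (size 1)
  Action 2: reduce by F -> id : pop 1, push F -> stack = [F] (size 1)
  Action 3: reduce by T -> F : pop 1, push T -> stack = [T] (size 1)
  Action 4: reduce by E -> T : pop 1, push E -> stack = [E] (size 1)
  Action 5: shift '+' : push -> stack = [E, +] (size 2)
  Action 6: shift 'id' : push -> stack = [E, +, id] (size 3)
  Action 7: reduce by F -> id : pop 1, push F -> stack = [E, +, F] (size 3)
  Action 8: reduce by T -> F : pop 1, push T -> stack = [E, +, T] (size 3)
Final stack size: 3

3


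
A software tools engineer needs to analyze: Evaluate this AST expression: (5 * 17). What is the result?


Expression: (5 * 17)
Evaluating step by step:
  5 * 17 = 85
Result: 85

85


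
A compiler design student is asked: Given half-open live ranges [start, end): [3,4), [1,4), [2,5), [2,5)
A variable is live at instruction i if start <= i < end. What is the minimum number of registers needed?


Live ranges:
  Var0: [3, 4)
  Var1: [1, 4)
  Var2: [2, 5)
  Var3: [2, 5)
Sweep-line events (position, delta, active):
  pos=1 start -> active=1
  pos=2 start -> active=2
  pos=2 start -> active=3
  pos=3 start -> active=4
  pos=4 end -> active=3
  pos=4 end -> active=2
  pos=5 end -> active=1
  pos=5 end -> active=0
Maximum simultaneous active: 4
Minimum registers needed: 4

4


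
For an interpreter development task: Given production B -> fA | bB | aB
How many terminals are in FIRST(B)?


Production: B -> fA | bB | aB
Examining each alternative for leading terminals:
  B -> fA : first terminal = 'f'
  B -> bB : first terminal = 'b'
  B -> aB : first terminal = 'a'
FIRST(B) = {a, b, f}
Count: 3

3


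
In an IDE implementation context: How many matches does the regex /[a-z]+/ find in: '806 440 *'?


Pattern: /[a-z]+/ (identifiers)
Input: '806 440 *'
Scanning for matches:
Total matches: 0

0


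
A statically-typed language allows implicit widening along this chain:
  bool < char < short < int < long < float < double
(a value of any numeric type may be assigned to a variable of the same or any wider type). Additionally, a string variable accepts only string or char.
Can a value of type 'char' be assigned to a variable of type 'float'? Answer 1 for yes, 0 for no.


Target variable type: float
Source value type: char
Numeric ranks: char=1, float=5
Widening allowed iff rank(source) <= rank(target): 1 <= 5? Yes
Result: 1

1


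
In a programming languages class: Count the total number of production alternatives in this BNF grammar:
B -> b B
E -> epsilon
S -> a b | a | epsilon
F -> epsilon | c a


Counting alternatives per rule:
  B: 1 alternative(s)
  E: 1 alternative(s)
  S: 3 alternative(s)
  F: 2 alternative(s)
Sum: 1 + 1 + 3 + 2 = 7

7


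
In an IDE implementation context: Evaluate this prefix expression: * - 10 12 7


Parsing prefix expression: * - 10 12 7
Step 1: Innermost operation '- 10 12'
  10 - 12 = -2
Step 2: Outer operation '* [-2] 7'
  -2 * 7 = -14

-14


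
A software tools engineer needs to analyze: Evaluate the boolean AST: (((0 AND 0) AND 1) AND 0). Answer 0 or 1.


Step 1: Evaluate inner node
  0 AND 0 = 0
Step 2: Evaluate next node
  0 AND 1 = 0
Step 3: Evaluate root node
  0 AND 0 = 0

0


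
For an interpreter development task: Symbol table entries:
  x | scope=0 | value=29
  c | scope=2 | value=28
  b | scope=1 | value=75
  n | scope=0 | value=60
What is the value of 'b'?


Searching symbol table for 'b':
  x | scope=0 | value=29
  c | scope=2 | value=28
  b | scope=1 | value=75 <- MATCH
  n | scope=0 | value=60
Found 'b' at scope 1 with value 75

75


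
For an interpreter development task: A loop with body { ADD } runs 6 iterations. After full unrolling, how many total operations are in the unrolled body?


Loop body operations: ADD (1 op per iteration)
Unrolling 6 iterations:
  Iteration 1: ADD (1 ops)
  Iteration 2: ADD (1 ops)
  Iteration 3: ADD (1 ops)
  Iteration 4: ADD (1 ops)
  Iteration 5: ADD (1 ops)
  Iteration 6: ADD (1 ops)
Total: 6 iterations * 1 ops/iter = 6 operations

6


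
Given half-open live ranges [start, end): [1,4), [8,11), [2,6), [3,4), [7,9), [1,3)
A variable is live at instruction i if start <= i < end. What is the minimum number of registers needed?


Live ranges:
  Var0: [1, 4)
  Var1: [8, 11)
  Var2: [2, 6)
  Var3: [3, 4)
  Var4: [7, 9)
  Var5: [1, 3)
Sweep-line events (position, delta, active):
  pos=1 start -> active=1
  pos=1 start -> active=2
  pos=2 start -> active=3
  pos=3 end -> active=2
  pos=3 start -> active=3
  pos=4 end -> active=2
  pos=4 end -> active=1
  pos=6 end -> active=0
  pos=7 start -> active=1
  pos=8 start -> active=2
  pos=9 end -> active=1
  pos=11 end -> active=0
Maximum simultaneous active: 3
Minimum registers needed: 3

3


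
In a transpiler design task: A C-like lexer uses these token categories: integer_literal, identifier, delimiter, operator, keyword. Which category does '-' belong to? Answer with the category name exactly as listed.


Token: '-'
Checking categories:
  identifier: no
  integer_literal: no
  operator: YES
  keyword: no
  delimiter: no
Category: operator

operator


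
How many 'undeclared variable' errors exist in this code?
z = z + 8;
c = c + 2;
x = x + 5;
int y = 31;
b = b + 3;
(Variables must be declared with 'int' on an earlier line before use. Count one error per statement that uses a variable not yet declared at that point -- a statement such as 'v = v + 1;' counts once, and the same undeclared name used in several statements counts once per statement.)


Scanning code line by line:
  Line 1: use 'z' -> ERROR (undeclared)
  Line 2: use 'c' -> ERROR (undeclared)
  Line 3: use 'x' -> ERROR (undeclared)
  Line 4: declare 'y' -> declared = ['y']
  Line 5: use 'b' -> ERROR (undeclared)
Total undeclared variable errors: 4

4


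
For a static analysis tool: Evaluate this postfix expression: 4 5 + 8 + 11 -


Processing tokens left to right:
Push 4, Push 5
Pop 4 and 5, compute 4 + 5 = 9, push 9
Push 8
Pop 9 and 8, compute 9 + 8 = 17, push 17
Push 11
Pop 17 and 11, compute 17 - 11 = 6, push 6
Stack result: 6

6


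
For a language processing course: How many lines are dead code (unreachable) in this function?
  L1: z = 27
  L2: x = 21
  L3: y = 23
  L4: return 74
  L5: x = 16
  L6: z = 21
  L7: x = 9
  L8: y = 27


Analyzing control flow:
  L1: reachable (before return)
  L2: reachable (before return)
  L3: reachable (before return)
  L4: reachable (return statement)
  L5: DEAD (after return at L4)
  L6: DEAD (after return at L4)
  L7: DEAD (after return at L4)
  L8: DEAD (after return at L4)
Return at L4, total lines = 8
Dead lines: L5 through L8
Count: 4

4


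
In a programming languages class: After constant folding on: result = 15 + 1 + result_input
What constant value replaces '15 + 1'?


Identifying constant sub-expression:
  Original: result = 15 + 1 + result_input
  15 and 1 are both compile-time constants
  Evaluating: 15 + 1 = 16
  After folding: result = 16 + result_input

16


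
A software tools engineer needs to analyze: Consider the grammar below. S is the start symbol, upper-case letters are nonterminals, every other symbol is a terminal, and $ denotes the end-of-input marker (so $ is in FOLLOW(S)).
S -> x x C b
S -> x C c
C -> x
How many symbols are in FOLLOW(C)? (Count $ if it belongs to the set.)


S is the start symbol and does not occur in any rule body, so FOLLOW(S) = {$}.
Examining every occurrence of C in a rule body:
  S -> x x C b : C is followed by terminal 'b' -> add 'b'
  S -> x C c : C is followed by terminal 'c' -> add 'c'
  C -> x : C does not occur in the body -> contributes nothing
FOLLOW(C) = {b, c}
Count: 2

2


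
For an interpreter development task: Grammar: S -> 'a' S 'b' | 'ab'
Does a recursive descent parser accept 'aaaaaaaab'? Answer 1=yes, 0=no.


Grammar accepts strings of the form a^n b^n (n >= 1)
Word: 'aaaaaaaab'
Counting: 8 a's and 1 b's
Check: 8 == 1? No
Mismatch: a-count != b-count
Rejected

0


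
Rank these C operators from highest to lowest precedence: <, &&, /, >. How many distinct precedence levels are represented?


Looking up precedence for each operator:
  < -> precedence 4
  && -> precedence 2
  / -> precedence 6
  > -> precedence 4
Sorted highest to lowest: /, <, >, &&
Distinct precedence values: [6, 4, 2]
Number of distinct levels: 3

3


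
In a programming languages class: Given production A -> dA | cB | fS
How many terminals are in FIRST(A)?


Production: A -> dA | cB | fS
Examining each alternative for leading terminals:
  A -> dA : first terminal = 'd'
  A -> cB : first terminal = 'c'
  A -> fS : first terminal = 'f'
FIRST(A) = {c, d, f}
Count: 3

3


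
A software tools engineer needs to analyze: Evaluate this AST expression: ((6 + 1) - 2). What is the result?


Expression: ((6 + 1) - 2)
Evaluating step by step:
  6 + 1 = 7
  7 - 2 = 5
Result: 5

5


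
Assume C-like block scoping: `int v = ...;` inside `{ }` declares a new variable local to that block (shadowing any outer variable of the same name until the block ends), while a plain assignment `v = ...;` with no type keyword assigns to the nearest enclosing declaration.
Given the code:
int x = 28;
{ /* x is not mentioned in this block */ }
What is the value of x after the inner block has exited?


Analyzing scoping rules:
Outer scope: declares x = 28
Inner block: x is neither redeclared nor assigned -> unchanged
After the block -> 28
Result: 28

28


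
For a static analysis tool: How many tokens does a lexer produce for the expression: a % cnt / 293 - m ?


Scanning 'a % cnt / 293 - m'
Token 1: 'a' -> identifier
Token 2: '%' -> operator
Token 3: 'cnt' -> identifier
Token 4: '/' -> operator
Token 5: '293' -> integer_literal
Token 6: '-' -> operator
Token 7: 'm' -> identifier
Total tokens: 7

7


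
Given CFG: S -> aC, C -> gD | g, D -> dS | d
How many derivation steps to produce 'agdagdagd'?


Grammar: S -> aC, C -> gD | g, D -> dS | d
Deriving 'agdagdagd':
Step 1: S -> aC => aC
Step 2: C -> gD => agD
Step 3: D -> dS => agdS
Step 4: S -> aC => agdaC
Step 5: C -> gD => agdagD
Step 6: D -> dS => agdagdS
Step 7: S -> aC => agdagdaC
Step 8: C -> gD => agdagdagD
Step 9: D -> d => agdagdagd
Total derivation steps: 9

9


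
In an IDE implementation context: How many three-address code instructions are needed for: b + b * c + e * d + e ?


Expression: b + b * c + e * d + e
Generating three-address code (respecting * over +/- precedence):
  Instruction 1: t1 = b * c
  Instruction 2: t2 = e * d
  Instruction 3: t3 = b + t1
  Instruction 4: t4 = t3 + t2
  Instruction 5: t5 = t4 + e
Total instructions: 5

5


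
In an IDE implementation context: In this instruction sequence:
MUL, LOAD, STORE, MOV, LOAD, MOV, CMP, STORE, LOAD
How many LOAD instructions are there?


Scanning instruction sequence for LOAD:
  Position 1: MUL
  Position 2: LOAD <- MATCH
  Position 3: STORE
  Position 4: MOV
  Position 5: LOAD <- MATCH
  Position 6: MOV
  Position 7: CMP
  Position 8: STORE
  Position 9: LOAD <- MATCH
Matches at positions: [2, 5, 9]
Total LOAD count: 3

3


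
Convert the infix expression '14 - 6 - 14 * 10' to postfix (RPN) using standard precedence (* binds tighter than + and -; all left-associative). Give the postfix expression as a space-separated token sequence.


Applying the shunting-yard algorithm:
  Operand 14 -> output
  Push '-' onto operator stack -> op-stack: [-]
  Operand 6 -> output
  See '-' (prec 1); top '-' (prec 1) >= it -> pop '-' to output
  Push '-' onto operator stack -> op-stack: [-]
  Operand 14 -> output
  Push '*' onto operator stack -> op-stack: [-, *]
  Operand 10 -> output
  End of input: pop '*' to output
  End of input: pop '-' to output
Postfix result: 14 6 - 14 10 * -

14 6 - 14 10 * -


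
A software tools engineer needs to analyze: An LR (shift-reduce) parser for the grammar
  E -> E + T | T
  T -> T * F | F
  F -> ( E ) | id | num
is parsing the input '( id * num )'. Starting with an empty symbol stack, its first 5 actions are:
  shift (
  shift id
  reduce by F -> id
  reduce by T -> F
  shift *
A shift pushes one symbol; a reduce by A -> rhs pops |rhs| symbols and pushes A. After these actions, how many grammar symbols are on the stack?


Tracking the symbol stack through each action:
  Action 1: shift '(' : push -> stack = [(] (size 1)
  Action 2: shift 'id' : push -> stack = [(, id] (size 2)
  Action 3: reduce by F -> id : pop 1, push F -> stack = [(, F] (size 2)
  Action 4: reduce by T -> F : pop 1, push T -> stack = [(, T] (size 2)
  Action 5: shift '*' : push -> stack = [(, T, *] (size 3)
Final stack size: 3

3


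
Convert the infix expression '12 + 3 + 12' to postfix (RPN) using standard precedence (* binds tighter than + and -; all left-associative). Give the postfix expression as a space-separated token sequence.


Applying the shunting-yard algorithm:
  Operand 12 -> output
  Push '+' onto operator stack -> op-stack: [+]
  Operand 3 -> output
  See '+' (prec 1); top '+' (prec 1) >= it -> pop '+' to output
  Push '+' onto operator stack -> op-stack: [+]
  Operand 12 -> output
  End of input: pop '+' to output
Postfix result: 12 3 + 12 +

12 3 + 12 +


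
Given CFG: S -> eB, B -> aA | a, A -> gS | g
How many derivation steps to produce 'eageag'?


Grammar: S -> eB, B -> aA | a, A -> gS | g
Deriving 'eageag':
Step 1: S -> eB => eB
Step 2: B -> aA => eaA
Step 3: A -> gS => eagS
Step 4: S -> eB => eageB
Step 5: B -> aA => eageaA
Step 6: A -> g => eageag
Total derivation steps: 6

6


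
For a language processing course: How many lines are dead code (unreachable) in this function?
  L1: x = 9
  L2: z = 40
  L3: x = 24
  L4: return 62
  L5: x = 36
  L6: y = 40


Analyzing control flow:
  L1: reachable (before return)
  L2: reachable (before return)
  L3: reachable (before return)
  L4: reachable (return statement)
  L5: DEAD (after return at L4)
  L6: DEAD (after return at L4)
Return at L4, total lines = 6
Dead lines: L5 through L6
Count: 2

2


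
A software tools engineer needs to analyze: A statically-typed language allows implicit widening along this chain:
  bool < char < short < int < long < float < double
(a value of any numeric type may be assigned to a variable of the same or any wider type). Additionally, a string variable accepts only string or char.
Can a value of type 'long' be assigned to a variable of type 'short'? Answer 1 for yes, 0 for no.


Target variable type: short
Source value type: long
Numeric ranks: long=4, short=2
Widening allowed iff rank(source) <= rank(target): 4 <= 2? No
Result: 0

0


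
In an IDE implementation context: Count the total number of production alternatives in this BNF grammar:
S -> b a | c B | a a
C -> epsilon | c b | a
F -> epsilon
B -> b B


Counting alternatives per rule:
  S: 3 alternative(s)
  C: 3 alternative(s)
  F: 1 alternative(s)
  B: 1 alternative(s)
Sum: 3 + 3 + 1 + 1 = 8

8


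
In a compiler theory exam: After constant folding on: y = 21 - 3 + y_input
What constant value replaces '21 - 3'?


Identifying constant sub-expression:
  Original: y = 21 - 3 + y_input
  21 and 3 are both compile-time constants
  Evaluating: 21 - 3 = 18
  After folding: y = 18 + y_input

18
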